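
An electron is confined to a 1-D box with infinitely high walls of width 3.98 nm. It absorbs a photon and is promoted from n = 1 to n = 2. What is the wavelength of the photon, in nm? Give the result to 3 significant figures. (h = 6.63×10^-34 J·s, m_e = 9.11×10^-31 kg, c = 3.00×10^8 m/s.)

λ = 1.74×10^4 nm

E_1 = h²/(8m_eL²) = 3.808×10^-21 J, so ΔE = (2² − 1²)E_1 = 1.142×10^-20 J.
λ = hc/ΔE = (6.63×10^-34·3.00×10^8)/1.142×10^-20 = 1.74×10^-5 m = 1.74×10^4 nm.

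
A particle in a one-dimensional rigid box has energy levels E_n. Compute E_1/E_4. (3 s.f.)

E_n ∝ n², so E_1/E_4 = 1²/4² = 1/16 = 0.0625.

0.0625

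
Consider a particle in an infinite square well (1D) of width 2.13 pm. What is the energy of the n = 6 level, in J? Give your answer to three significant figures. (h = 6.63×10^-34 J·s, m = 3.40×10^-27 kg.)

E_6 = 1.28×10^-16 J

For an infinite well E_n = n²h²/(8mL²), so E_1 = h²/(8mL²) = (6.63×10^-34)²/(8·3.40×10^-27·(2.13×10^-12 m)²) = 3.562×10^-18 J.
Then E_6 = 6²·E_1 = 36·3.562×10^-18 J = 1.28×10^-16 J.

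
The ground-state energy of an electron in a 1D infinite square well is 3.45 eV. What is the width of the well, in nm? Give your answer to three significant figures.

L = 0.330 nm

From E_n = n²h²/(8m_eL²), L = n·h/√(8m_eE_n).
E_1 = 3.45 eV = 5.527×10^-19 J, so L = 1·6.626×10^-34/√(8·9.109×10^-31·5.527×10^-19) = 3.30×10^-10 m = 0.330 nm.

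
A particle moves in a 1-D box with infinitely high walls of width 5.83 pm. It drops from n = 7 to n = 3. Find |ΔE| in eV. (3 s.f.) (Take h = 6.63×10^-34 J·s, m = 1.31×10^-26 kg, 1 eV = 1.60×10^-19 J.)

E_1 = h²/(8mL²) = 1.234×10^-19 J.
|ΔE| = |7² − 3²|·E_1 = 40·1.234×10^-19 J = 4.936×10^-18 J = 30.9 eV.

|ΔE| = 30.9 eV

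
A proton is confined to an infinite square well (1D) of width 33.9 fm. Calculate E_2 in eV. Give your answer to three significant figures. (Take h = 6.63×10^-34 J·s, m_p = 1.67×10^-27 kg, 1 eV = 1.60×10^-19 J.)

E_2 = 7.16×10^5 eV

For an infinite well E_n = n²h²/(8m_pL²), so E_1 = h²/(8m_pL²) = (6.63×10^-34)²/(8·1.67×10^-27·(3.39×10^-14 m)²) = 2.863×10^-14 J.
Then E_2 = 2²·E_1 = 4·2.863×10^-14 J = 1.145×10^-13 J.
Converting, E_2 = 1.145×10^-13 J / (1.60×10^-19 J/eV) = 7.16×10^5 eV.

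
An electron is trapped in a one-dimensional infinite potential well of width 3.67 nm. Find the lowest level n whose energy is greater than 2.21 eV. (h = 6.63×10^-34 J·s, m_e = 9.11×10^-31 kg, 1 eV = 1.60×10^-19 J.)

n = 9

E_1 = h²/(8m_eL²) = 4.478×10^-21 J = 0.02799 eV.
Need n² > 2.21/0.02799 = 78.96, i.e. n > 8.886.
The smallest integer satisfying this is n = 9.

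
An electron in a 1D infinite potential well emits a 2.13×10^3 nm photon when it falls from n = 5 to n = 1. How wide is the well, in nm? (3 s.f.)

L = 3.94 nm

The photon carries ΔE = hc/λ = 6.626×10^-34·2.998×10^8/2.13×10^-6 m = 9.326×10^-20 J.
Since ΔE = (5² − 1²)E_1, E_1 = 3.886×10^-21 J, and L = h/√(8m_eE_1) = 3.94×10^-9 m = 3.94 nm.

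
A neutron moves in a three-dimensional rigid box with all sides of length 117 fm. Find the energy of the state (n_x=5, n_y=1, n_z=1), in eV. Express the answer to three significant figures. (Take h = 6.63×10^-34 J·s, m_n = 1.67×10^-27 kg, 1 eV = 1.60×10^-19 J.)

E = 4.06×10^5 eV

For a 3D rectangular well E = (h²/8m_n)·Σ n_i²/L_i² = (6.63×10^-34)²/(8·1.67×10^-27) · [5²/(117 fm)² + 1²/(117 fm)² + 1²/(117 fm)²].
Evaluating gives E = 6.490×10^-14 J = 4.06×10^5 eV.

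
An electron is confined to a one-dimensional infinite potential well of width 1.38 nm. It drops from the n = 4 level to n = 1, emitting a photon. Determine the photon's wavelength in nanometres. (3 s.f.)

λ = 419 nm

E_1 = h²/(8m_eL²) = 3.164×10^-20 J, so ΔE = (4² − 1²)E_1 = 4.746×10^-19 J.
λ = hc/ΔE = (6.626×10^-34·2.998×10^8)/4.746×10^-19 = 4.19×10^-7 m = 419 nm.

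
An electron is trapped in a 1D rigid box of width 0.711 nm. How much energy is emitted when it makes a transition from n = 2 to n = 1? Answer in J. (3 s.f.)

|ΔE| = 3.58×10^-19 J

E_1 = h²/(8m_eL²) = 1.192×10^-19 J.
|ΔE| = |2² − 1²|·E_1 = 3·1.192×10^-19 J = 3.58×10^-19 J.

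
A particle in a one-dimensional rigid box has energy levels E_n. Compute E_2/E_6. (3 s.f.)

0.111

E_n ∝ n², so E_2/E_6 = 2²/6² = 4/36 = 0.111.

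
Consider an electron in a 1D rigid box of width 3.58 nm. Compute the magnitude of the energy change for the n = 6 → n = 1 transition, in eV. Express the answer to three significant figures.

E_1 = h²/(8m_eL²) = 4.701×10^-21 J.
|ΔE| = |6² − 1²|·E_1 = 35·4.701×10^-21 J = 1.645×10^-19 J = 1.03 eV.

|ΔE| = 1.03 eV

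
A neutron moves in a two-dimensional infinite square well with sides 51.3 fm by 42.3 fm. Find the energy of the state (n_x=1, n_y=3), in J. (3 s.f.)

E = 1.77×10^-13 J

For a 2D rectangular well E = (h²/8m_n)·Σ n_i²/L_i² = (6.626×10^-34)²/(8·1.675×10^-27) · [1²/(51.3 fm)² + 3²/(42.3 fm)²].
Evaluating gives E = 1.77×10^-13 J.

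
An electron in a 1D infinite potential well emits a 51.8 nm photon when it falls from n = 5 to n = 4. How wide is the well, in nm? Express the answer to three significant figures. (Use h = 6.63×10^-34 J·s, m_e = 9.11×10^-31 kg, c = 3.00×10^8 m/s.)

L = 0.376 nm

The photon carries ΔE = hc/λ = 6.63×10^-34·3.00×10^8/5.18×10^-8 m = 3.840×10^-18 J.
Since ΔE = (5² − 4²)E_1, E_1 = 4.267×10^-19 J, and L = h/√(8m_eE_1) = 3.76×10^-10 m = 0.376 nm.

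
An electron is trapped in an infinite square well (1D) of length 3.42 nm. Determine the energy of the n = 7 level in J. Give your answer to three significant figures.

E_7 = 2.52×10^-19 J

For an infinite well E_n = n²h²/(8m_eL²), so E_1 = h²/(8m_eL²) = (6.626×10^-34)²/(8·9.109×10^-31·(3.42×10^-9 m)²) = 5.151×10^-21 J.
Then E_7 = 7²·E_1 = 49·5.151×10^-21 J = 2.52×10^-19 J.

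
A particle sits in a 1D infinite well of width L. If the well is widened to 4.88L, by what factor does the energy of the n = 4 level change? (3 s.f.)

0.0420

E_n ∝ 1/L², so the energy scales by 1/4.88² = 0.0420.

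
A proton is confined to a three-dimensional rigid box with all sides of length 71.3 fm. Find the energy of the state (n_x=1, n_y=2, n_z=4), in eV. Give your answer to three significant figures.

For a 3D rectangular well E = (h²/8m_p)·Σ n_i²/L_i² = (6.626×10^-34)²/(8·1.673×10^-27) · [1²/(71.3 fm)² + 2²/(71.3 fm)² + 4²/(71.3 fm)²].
Evaluating gives E = 1.355×10^-13 J = 8.46×10^5 eV.

E = 8.46×10^5 eV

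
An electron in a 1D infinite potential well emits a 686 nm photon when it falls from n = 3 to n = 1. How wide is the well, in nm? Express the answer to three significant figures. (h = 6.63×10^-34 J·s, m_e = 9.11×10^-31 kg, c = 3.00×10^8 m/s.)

The photon carries ΔE = hc/λ = 6.63×10^-34·3.00×10^8/6.86×10^-7 m = 2.899×10^-19 J.
Since ΔE = (3² − 1²)E_1, E_1 = 3.624×10^-20 J, and L = h/√(8m_eE_1) = 1.29×10^-9 m = 1.29 nm.

L = 1.29 nm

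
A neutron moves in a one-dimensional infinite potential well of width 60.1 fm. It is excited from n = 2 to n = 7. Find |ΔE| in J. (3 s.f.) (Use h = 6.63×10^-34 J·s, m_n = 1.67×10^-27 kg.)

E_1 = h²/(8m_nL²) = 9.109×10^-15 J.
|ΔE| = |2² − 7²|·E_1 = 45·9.109×10^-15 J = 4.10×10^-13 J.

|ΔE| = 4.10×10^-13 J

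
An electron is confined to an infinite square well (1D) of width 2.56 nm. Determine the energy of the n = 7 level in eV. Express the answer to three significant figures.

For an infinite well E_n = n²h²/(8m_eL²), so E_1 = h²/(8m_eL²) = (6.626×10^-34)²/(8·9.109×10^-31·(2.56×10^-9 m)²) = 9.193×10^-21 J.
Then E_7 = 7²·E_1 = 49·9.193×10^-21 J = 4.505×10^-19 J.
Converting, E_7 = 4.505×10^-19 J / (1.602×10^-19 J/eV) = 2.81 eV.

E_7 = 2.81 eV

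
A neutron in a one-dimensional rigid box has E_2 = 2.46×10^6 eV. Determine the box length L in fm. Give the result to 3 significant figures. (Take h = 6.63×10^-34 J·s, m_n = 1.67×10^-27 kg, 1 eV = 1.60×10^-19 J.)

From E_n = n²h²/(8m_nL²), L = n·h/√(8m_nE_n).
E_2 = 2.46×10^6 eV = 3.936×10^-13 J, so L = 2·6.63×10^-34/√(8·1.67×10^-27·3.936×10^-13) = 1.83×10^-14 m = 18.3 fm.

L = 18.3 fm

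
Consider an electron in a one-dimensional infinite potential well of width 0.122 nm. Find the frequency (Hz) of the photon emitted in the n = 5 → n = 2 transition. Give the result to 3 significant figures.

E_1 = h²/(8m_eL²) = 4.048×10^-18 J and ΔE = (5² − 2²)E_1 = 8.501×10^-17 J.
f = ΔE/h = 8.501×10^-17/6.626×10^-34 = 1.28×10^17 Hz.

f = 1.28×10^17 Hz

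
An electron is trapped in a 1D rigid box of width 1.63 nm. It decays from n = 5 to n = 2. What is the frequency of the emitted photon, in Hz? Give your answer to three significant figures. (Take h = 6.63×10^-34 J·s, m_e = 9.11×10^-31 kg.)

E_1 = h²/(8m_eL²) = 2.270×10^-20 J and ΔE = (5² − 2²)E_1 = 4.767×10^-19 J.
f = ΔE/h = 4.767×10^-19/6.63×10^-34 = 7.19×10^14 Hz.

f = 7.19×10^14 Hz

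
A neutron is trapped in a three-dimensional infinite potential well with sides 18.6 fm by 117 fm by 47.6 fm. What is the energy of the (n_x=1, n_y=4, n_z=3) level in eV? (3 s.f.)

For a 3D rectangular well E = (h²/8m_n)·Σ n_i²/L_i² = (6.626×10^-34)²/(8·1.675×10^-27) · [1²/(18.6 fm)² + 4²/(117 fm)² + 3²/(47.6 fm)²].
Evaluating gives E = 2.631×10^-13 J = 1.64×10^6 eV.

E = 1.64×10^6 eV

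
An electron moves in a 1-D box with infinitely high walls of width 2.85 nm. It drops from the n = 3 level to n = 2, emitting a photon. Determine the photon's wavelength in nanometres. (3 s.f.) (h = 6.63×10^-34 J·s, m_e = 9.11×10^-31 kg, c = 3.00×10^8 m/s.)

E_1 = h²/(8m_eL²) = 7.426×10^-21 J, so ΔE = (3² − 2²)E_1 = 3.713×10^-20 J.
λ = hc/ΔE = (6.63×10^-34·3.00×10^8)/3.713×10^-20 = 5.36×10^-6 m = 5.36×10^3 nm.

λ = 5.36×10^3 nm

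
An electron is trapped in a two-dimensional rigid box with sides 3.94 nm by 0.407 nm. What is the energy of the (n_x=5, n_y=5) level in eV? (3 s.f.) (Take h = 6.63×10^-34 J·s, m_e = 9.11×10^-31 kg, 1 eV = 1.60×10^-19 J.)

For a 2D rectangular well E = (h²/8m_e)·Σ n_i²/L_i² = (6.63×10^-34)²/(8·9.11×10^-31) · [5²/(3.94 nm)² + 5²/(0.407 nm)²].
Evaluating gives E = 9.200×10^-18 J = 57.5 eV.

E = 57.5 eV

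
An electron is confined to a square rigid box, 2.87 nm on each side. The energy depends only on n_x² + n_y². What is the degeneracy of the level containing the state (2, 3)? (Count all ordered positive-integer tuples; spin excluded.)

degeneracy = 2

The level has n_x² + n_y² = 13. The ordered positive-integer solutions are (2, 3), (3, 2).
That gives 2 states.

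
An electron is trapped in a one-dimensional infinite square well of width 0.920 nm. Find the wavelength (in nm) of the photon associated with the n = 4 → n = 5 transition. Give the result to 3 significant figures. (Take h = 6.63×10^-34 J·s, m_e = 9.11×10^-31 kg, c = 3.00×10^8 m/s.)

E_1 = h²/(8m_eL²) = 7.126×10^-20 J, so ΔE = (5² − 4²)E_1 = 6.413×10^-19 J.
λ = hc/ΔE = (6.63×10^-34·3.00×10^8)/6.413×10^-19 = 3.10×10^-7 m = 310 nm.

λ = 310 nm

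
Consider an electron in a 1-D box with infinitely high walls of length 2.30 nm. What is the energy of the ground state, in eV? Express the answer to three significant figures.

For an infinite well E_n = n²h²/(8m_eL²), so E_1 = h²/(8m_eL²) = (6.626×10^-34)²/(8·9.109×10^-31·(2.30×10^-9 m)²) = 1.139×10^-20 J.
Converting, E_1 = 1.139×10^-20 J / (1.602×10^-19 J/eV) = 0.0711 eV.

E_1 = 0.0711 eV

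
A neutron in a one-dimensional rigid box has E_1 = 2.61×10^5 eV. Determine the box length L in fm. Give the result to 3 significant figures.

L = 28.0 fm

From E_n = n²h²/(8m_nL²), L = n·h/√(8m_nE_n).
E_1 = 2.61×10^5 eV = 4.181×10^-14 J, so L = 1·6.626×10^-34/√(8·1.675×10^-27·4.181×10^-14) = 2.80×10^-14 m = 28.0 fm.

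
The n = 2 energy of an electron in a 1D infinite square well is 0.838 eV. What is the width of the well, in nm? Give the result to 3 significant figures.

From E_n = n²h²/(8m_eL²), L = n·h/√(8m_eE_n).
E_2 = 0.838 eV = 1.342×10^-19 J, so L = 2·6.626×10^-34/√(8·9.109×10^-31·1.342×10^-19) = 1.34×10^-9 m = 1.34 nm.

L = 1.34 nm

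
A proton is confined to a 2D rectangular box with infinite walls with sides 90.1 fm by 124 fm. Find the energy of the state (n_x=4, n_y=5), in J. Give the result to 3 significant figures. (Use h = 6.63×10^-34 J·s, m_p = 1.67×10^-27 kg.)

For a 2D rectangular well E = (h²/8m_p)·Σ n_i²/L_i² = (6.63×10^-34)²/(8·1.67×10^-27) · [4²/(90.1 fm)² + 5²/(124 fm)²].
Evaluating gives E = 1.18×10^-13 J.

E = 1.18×10^-13 J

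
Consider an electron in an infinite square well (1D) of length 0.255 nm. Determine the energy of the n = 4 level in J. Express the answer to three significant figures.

For an infinite well E_n = n²h²/(8m_eL²), so E_1 = h²/(8m_eL²) = (6.626×10^-34)²/(8·9.109×10^-31·(2.55×10^-10 m)²) = 9.265×10^-19 J.
Then E_4 = 4²·E_1 = 16·9.265×10^-19 J = 1.48×10^-17 J.

E_4 = 1.48×10^-17 J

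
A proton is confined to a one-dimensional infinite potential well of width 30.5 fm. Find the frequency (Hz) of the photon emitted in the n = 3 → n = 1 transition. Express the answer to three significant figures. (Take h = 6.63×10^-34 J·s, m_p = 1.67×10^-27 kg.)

f = 4.27×10^20 Hz

E_1 = h²/(8m_pL²) = 3.537×10^-14 J and ΔE = (3² − 1²)E_1 = 2.830×10^-13 J.
f = ΔE/h = 2.830×10^-13/6.63×10^-34 = 4.27×10^20 Hz.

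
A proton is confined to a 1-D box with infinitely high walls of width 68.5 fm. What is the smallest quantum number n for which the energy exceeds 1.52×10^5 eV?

E_1 = h²/(8m_pL²) = 6.991×10^-15 J = 4.364×10^4 eV.
Need n² > 1.52×10^5/4.364×10^4 = 3.483, i.e. n > 1.866.
The smallest integer satisfying this is n = 2.

n = 2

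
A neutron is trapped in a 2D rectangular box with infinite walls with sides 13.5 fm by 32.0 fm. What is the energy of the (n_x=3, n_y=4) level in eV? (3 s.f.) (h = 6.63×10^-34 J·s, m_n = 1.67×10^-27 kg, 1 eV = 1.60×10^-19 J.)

E = 1.34×10^7 eV

For a 2D rectangular well E = (h²/8m_n)·Σ n_i²/L_i² = (6.63×10^-34)²/(8·1.67×10^-27) · [3²/(13.5 fm)² + 4²/(32.0 fm)²].
Evaluating gives E = 2.139×10^-12 J = 1.34×10^7 eV.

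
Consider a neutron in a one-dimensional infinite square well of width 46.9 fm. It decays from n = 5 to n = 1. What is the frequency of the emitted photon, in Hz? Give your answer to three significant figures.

f = 5.40×10^20 Hz

E_1 = h²/(8m_nL²) = 1.490×10^-14 J and ΔE = (5² − 1²)E_1 = 3.576×10^-13 J.
f = ΔE/h = 3.576×10^-13/6.626×10^-34 = 5.40×10^20 Hz.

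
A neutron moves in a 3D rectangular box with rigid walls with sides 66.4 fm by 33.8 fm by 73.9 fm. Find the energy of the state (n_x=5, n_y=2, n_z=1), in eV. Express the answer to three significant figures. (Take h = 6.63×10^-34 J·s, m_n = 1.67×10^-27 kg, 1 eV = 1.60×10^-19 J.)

For a 3D rectangular well E = (h²/8m_n)·Σ n_i²/L_i² = (6.63×10^-34)²/(8·1.67×10^-27) · [5²/(66.4 fm)² + 2²/(33.8 fm)² + 1²/(73.9 fm)²].
Evaluating gives E = 3.078×10^-13 J = 1.92×10^6 eV.

E = 1.92×10^6 eV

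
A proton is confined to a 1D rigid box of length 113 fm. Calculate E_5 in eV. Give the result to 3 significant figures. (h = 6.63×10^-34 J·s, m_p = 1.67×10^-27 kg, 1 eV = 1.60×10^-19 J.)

E_5 = 4.03×10^5 eV

For an infinite well E_n = n²h²/(8m_pL²), so E_1 = h²/(8m_pL²) = (6.63×10^-34)²/(8·1.67×10^-27·(1.13×10^-13 m)²) = 2.577×10^-15 J.
Then E_5 = 5²·E_1 = 25·2.577×10^-15 J = 6.443×10^-14 J.
Converting, E_5 = 6.443×10^-14 J / (1.60×10^-19 J/eV) = 4.03×10^5 eV.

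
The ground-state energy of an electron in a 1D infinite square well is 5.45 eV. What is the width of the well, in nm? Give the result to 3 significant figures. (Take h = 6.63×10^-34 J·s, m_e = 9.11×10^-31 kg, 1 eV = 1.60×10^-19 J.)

L = 0.263 nm

From E_n = n²h²/(8m_eL²), L = n·h/√(8m_eE_n).
E_1 = 5.45 eV = 8.720×10^-19 J, so L = 1·6.63×10^-34/√(8·9.11×10^-31·8.720×10^-19) = 2.63×10^-10 m = 0.263 nm.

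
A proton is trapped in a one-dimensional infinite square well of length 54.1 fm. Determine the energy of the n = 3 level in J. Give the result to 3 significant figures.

For an infinite well E_n = n²h²/(8m_pL²), so E_1 = h²/(8m_pL²) = (6.626×10^-34)²/(8·1.673×10^-27·(5.41×10^-14 m)²) = 1.121×10^-14 J.
Then E_3 = 3²·E_1 = 9·1.121×10^-14 J = 1.01×10^-13 J.

E_3 = 1.01×10^-13 J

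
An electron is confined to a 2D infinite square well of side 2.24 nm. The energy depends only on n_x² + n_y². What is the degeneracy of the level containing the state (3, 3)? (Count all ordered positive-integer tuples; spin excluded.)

degeneracy = 1

The level has n_x² + n_y² = 18. The ordered positive-integer solutions are (3, 3).
That gives 1 state.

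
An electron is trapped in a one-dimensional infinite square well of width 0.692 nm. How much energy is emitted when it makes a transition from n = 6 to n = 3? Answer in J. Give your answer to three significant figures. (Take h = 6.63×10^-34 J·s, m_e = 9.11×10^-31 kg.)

E_1 = h²/(8m_eL²) = 1.260×10^-19 J.
|ΔE| = |6² − 3²|·E_1 = 27·1.260×10^-19 J = 3.40×10^-18 J.

|ΔE| = 3.40×10^-18 J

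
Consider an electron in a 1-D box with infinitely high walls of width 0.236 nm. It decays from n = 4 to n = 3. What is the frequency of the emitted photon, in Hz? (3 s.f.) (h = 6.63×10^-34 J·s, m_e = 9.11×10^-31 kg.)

E_1 = h²/(8m_eL²) = 1.083×10^-18 J and ΔE = (4² − 3²)E_1 = 7.581×10^-18 J.
f = ΔE/h = 7.581×10^-18/6.63×10^-34 = 1.14×10^16 Hz.

f = 1.14×10^16 Hz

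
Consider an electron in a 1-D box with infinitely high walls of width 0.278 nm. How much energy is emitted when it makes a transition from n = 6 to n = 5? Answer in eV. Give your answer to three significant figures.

|ΔE| = 53.5 eV

E_1 = h²/(8m_eL²) = 7.796×10^-19 J.
|ΔE| = |6² − 5²|·E_1 = 11·7.796×10^-19 J = 8.576×10^-18 J = 53.5 eV.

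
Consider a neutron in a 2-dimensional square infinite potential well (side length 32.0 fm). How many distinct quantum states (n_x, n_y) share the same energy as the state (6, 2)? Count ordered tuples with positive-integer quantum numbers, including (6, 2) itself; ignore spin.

The level has n_x² + n_y² = 40. The ordered positive-integer solutions are (2, 6), (6, 2).
That gives 2 states.

degeneracy = 2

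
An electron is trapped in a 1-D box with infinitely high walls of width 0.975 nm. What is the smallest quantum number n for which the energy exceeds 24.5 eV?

n = 8

E_1 = h²/(8m_eL²) = 6.338×10^-20 J = 0.3956 eV.
Need n² > 24.5/0.3956 = 61.93, i.e. n > 7.870.
The smallest integer satisfying this is n = 8.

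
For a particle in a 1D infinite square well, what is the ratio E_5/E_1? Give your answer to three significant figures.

E_n ∝ n², so E_5/E_1 = 5²/1² = 25/1 = 25.0.

25.0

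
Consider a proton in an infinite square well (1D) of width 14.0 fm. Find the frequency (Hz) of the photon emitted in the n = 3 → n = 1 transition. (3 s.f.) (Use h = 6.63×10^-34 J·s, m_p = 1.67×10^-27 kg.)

E_1 = h²/(8m_pL²) = 1.679×10^-13 J and ΔE = (3² − 1²)E_1 = 1.343×10^-12 J.
f = ΔE/h = 1.343×10^-12/6.63×10^-34 = 2.03×10^21 Hz.

f = 2.03×10^21 Hz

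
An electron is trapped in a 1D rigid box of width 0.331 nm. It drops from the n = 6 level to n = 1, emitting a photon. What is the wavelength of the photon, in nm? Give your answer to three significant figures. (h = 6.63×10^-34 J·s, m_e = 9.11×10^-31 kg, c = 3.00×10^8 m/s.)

E_1 = h²/(8m_eL²) = 5.505×10^-19 J, so ΔE = (6² − 1²)E_1 = 1.927×10^-17 J.
λ = hc/ΔE = (6.63×10^-34·3.00×10^8)/1.927×10^-17 = 1.03×10^-8 m = 10.3 nm.

λ = 10.3 nm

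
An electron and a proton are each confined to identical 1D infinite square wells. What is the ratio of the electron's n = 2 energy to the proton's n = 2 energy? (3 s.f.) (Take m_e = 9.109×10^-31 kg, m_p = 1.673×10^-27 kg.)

1.84×10^3

E_n ∝ 1/m at fixed n and L, so the ratio is m_p/m_e = 1.673×10^-27/9.109×10^-31 = 1.84×10^3.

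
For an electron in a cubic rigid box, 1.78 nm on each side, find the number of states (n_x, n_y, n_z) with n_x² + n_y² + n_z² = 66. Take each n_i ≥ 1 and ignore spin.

degeneracy = 12

The level has n_x² + n_y² + n_z² = 66. The ordered positive-integer solutions are (1, 1, 8), (1, 4, 7), (1, 7, 4), (1, 8, 1), (4, 1, 7), (4, 5, 5), (4, 7, 1), (5, 4, 5), (5, 5, 4), (7, 1, 4), (7, 4, 1), (8, 1, 1).
That gives 12 states.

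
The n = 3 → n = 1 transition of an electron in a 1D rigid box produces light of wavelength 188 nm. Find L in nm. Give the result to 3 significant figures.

L = 0.675 nm

The photon carries ΔE = hc/λ = 6.626×10^-34·2.998×10^8/1.88×10^-7 m = 1.057×10^-18 J.
Since ΔE = (3² − 1²)E_1, E_1 = 1.321×10^-19 J, and L = h/√(8m_eE_1) = 6.75×10^-10 m = 0.675 nm.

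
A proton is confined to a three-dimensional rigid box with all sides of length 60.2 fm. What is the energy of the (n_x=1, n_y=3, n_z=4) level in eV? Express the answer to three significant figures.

For a 3D rectangular well E = (h²/8m_p)·Σ n_i²/L_i² = (6.626×10^-34)²/(8·1.673×10^-27) · [1²/(60.2 fm)² + 3²/(60.2 fm)² + 4²/(60.2 fm)²].
Evaluating gives E = 2.353×10^-13 J = 1.47×10^6 eV.

E = 1.47×10^6 eV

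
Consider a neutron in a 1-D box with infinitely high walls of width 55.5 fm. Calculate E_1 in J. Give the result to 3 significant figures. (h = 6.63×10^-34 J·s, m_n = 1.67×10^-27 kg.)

E_1 = 1.07×10^-14 J

For an infinite well E_n = n²h²/(8m_nL²), so E_1 = h²/(8m_nL²) = (6.63×10^-34)²/(8·1.67×10^-27·(5.55×10^-14 m)²) = 1.068×10^-14 J.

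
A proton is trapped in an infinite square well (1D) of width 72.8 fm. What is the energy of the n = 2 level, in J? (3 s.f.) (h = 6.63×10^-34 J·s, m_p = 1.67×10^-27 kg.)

E_2 = 2.48×10^-14 J

For an infinite well E_n = n²h²/(8m_pL²), so E_1 = h²/(8m_pL²) = (6.63×10^-34)²/(8·1.67×10^-27·(7.28×10^-14 m)²) = 6.208×10^-15 J.
Then E_2 = 2²·E_1 = 4·6.208×10^-15 J = 2.48×10^-14 J.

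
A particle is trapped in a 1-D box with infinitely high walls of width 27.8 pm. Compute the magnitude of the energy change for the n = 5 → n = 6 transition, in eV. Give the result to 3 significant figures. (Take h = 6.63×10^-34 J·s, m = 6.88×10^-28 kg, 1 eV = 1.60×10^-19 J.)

|ΔE| = 7.10 eV

E_1 = h²/(8mL²) = 1.033×10^-19 J.
|ΔE| = |5² − 6²|·E_1 = 11·1.033×10^-19 J = 1.136×10^-18 J = 7.10 eV.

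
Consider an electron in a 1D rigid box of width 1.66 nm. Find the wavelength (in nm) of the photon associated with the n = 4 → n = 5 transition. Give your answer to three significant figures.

E_1 = h²/(8m_eL²) = 2.186×10^-20 J, so ΔE = (5² − 4²)E_1 = 1.967×10^-19 J.
λ = hc/ΔE = (6.626×10^-34·2.998×10^8)/1.967×10^-19 = 1.01×10^-6 m = 1.01×10^3 nm.

λ = 1.01×10^3 nm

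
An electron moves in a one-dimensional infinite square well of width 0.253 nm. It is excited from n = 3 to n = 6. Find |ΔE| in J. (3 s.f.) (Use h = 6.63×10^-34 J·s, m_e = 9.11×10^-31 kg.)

E_1 = h²/(8m_eL²) = 9.423×10^-19 J.
|ΔE| = |3² − 6²|·E_1 = 27·9.423×10^-19 J = 2.54×10^-17 J.

|ΔE| = 2.54×10^-17 J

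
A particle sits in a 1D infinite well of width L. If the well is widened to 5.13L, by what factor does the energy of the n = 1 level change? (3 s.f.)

0.0380

E_n ∝ 1/L², so the energy scales by 1/5.13² = 0.0380.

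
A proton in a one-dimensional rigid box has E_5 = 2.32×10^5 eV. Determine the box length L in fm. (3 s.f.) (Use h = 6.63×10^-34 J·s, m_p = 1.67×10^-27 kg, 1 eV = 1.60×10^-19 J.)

From E_n = n²h²/(8m_pL²), L = n·h/√(8m_pE_n).
E_5 = 2.32×10^5 eV = 3.712×10^-14 J, so L = 5·6.63×10^-34/√(8·1.67×10^-27·3.712×10^-14) = 1.49×10^-13 m = 149 fm.

L = 149 fm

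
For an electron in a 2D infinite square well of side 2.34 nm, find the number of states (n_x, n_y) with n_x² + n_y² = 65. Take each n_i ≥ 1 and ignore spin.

degeneracy = 4

The level has n_x² + n_y² = 65. The ordered positive-integer solutions are (1, 8), (4, 7), (7, 4), (8, 1).
That gives 4 states.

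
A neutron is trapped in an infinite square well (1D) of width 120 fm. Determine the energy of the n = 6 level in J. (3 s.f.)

For an infinite well E_n = n²h²/(8m_nL²), so E_1 = h²/(8m_nL²) = (6.626×10^-34)²/(8·1.675×10^-27·(1.20×10^-13 m)²) = 2.275×10^-15 J.
Then E_6 = 6²·E_1 = 36·2.275×10^-15 J = 8.19×10^-14 J.

E_6 = 8.19×10^-14 J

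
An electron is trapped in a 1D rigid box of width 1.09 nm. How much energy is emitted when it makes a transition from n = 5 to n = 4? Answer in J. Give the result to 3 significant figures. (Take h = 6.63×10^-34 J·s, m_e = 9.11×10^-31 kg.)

|ΔE| = 4.57×10^-19 J

E_1 = h²/(8m_eL²) = 5.077×10^-20 J.
|ΔE| = |5² − 4²|·E_1 = 9·5.077×10^-20 J = 4.57×10^-19 J.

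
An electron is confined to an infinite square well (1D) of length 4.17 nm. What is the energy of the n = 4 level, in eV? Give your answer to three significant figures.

For an infinite well E_n = n²h²/(8m_eL²), so E_1 = h²/(8m_eL²) = (6.626×10^-34)²/(8·9.109×10^-31·(4.17×10^-9 m)²) = 3.465×10^-21 J.
Then E_4 = 4²·E_1 = 16·3.465×10^-21 J = 5.544×10^-20 J.
Converting, E_4 = 5.544×10^-20 J / (1.602×10^-19 J/eV) = 0.346 eV.

E_4 = 0.346 eV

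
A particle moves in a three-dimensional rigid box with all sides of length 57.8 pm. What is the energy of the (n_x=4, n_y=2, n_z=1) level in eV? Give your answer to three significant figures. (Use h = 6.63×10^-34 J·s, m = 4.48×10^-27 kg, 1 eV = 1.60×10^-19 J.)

For a 3D rectangular well E = (h²/8m)·Σ n_i²/L_i² = (6.63×10^-34)²/(8·4.48×10^-27) · [4²/(57.8 pm)² + 2²/(57.8 pm)² + 1²/(57.8 pm)²].
Evaluating gives E = 7.709×10^-20 J = 0.482 eV.

E = 0.482 eV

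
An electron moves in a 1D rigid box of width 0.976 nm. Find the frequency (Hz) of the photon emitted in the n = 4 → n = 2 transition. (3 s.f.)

f = 1.15×10^15 Hz

E_1 = h²/(8m_eL²) = 6.325×10^-20 J and ΔE = (4² − 2²)E_1 = 7.590×10^-19 J.
f = ΔE/h = 7.590×10^-19/6.626×10^-34 = 1.15×10^15 Hz.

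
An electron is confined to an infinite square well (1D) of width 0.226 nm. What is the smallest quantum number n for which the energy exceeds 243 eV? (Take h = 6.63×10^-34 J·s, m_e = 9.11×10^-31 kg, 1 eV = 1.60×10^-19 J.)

n = 6

E_1 = h²/(8m_eL²) = 1.181×10^-18 J = 7.381 eV.
Need n² > 243/7.381 = 32.92, i.e. n > 5.738.
The smallest integer satisfying this is n = 6.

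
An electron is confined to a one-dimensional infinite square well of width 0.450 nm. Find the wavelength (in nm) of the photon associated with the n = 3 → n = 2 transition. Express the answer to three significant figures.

E_1 = h²/(8m_eL²) = 2.975×10^-19 J, so ΔE = (3² − 2²)E_1 = 1.487×10^-18 J.
λ = hc/ΔE = (6.626×10^-34·2.998×10^8)/1.487×10^-18 = 1.34×10^-7 m = 134 nm.

λ = 134 nm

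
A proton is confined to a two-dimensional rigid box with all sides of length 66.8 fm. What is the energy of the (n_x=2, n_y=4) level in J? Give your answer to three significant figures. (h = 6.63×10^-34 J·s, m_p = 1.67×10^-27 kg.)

E = 1.47×10^-13 J

For a 2D rectangular well E = (h²/8m_p)·Σ n_i²/L_i² = (6.63×10^-34)²/(8·1.67×10^-27) · [2²/(66.8 fm)² + 4²/(66.8 fm)²].
Evaluating gives E = 1.47×10^-13 J.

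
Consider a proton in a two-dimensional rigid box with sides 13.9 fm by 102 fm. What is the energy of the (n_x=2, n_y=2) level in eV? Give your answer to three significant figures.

For a 2D rectangular well E = (h²/8m_p)·Σ n_i²/L_i² = (6.626×10^-34)²/(8·1.673×10^-27) · [2²/(13.9 fm)² + 2²/(102 fm)²].
Evaluating gives E = 6.917×10^-13 J = 4.32×10^6 eV.

E = 4.32×10^6 eV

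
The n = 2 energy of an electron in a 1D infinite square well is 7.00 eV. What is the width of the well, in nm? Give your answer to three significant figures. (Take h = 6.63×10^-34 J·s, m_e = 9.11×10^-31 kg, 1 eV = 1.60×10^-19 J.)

L = 0.464 nm

From E_n = n²h²/(8m_eL²), L = n·h/√(8m_eE_n).
E_2 = 7.00 eV = 1.120×10^-18 J, so L = 2·6.63×10^-34/√(8·9.11×10^-31·1.120×10^-18) = 4.64×10^-10 m = 0.464 nm.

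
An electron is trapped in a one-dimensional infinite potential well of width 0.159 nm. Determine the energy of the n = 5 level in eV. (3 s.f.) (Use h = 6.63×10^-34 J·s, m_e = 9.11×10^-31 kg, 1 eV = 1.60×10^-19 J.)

For an infinite well E_n = n²h²/(8m_eL²), so E_1 = h²/(8m_eL²) = (6.63×10^-34)²/(8·9.11×10^-31·(1.59×10^-10 m)²) = 2.386×10^-18 J.
Then E_5 = 5²·E_1 = 25·2.386×10^-18 J = 5.965×10^-17 J.
Converting, E_5 = 5.965×10^-17 J / (1.60×10^-19 J/eV) = 373 eV.

E_5 = 373 eV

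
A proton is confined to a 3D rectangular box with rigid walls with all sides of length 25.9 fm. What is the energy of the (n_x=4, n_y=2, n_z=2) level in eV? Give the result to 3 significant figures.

E = 7.33×10^6 eV

For a 3D rectangular well E = (h²/8m_p)·Σ n_i²/L_i² = (6.626×10^-34)²/(8·1.673×10^-27) · [4²/(25.9 fm)² + 2²/(25.9 fm)² + 2²/(25.9 fm)²].
Evaluating gives E = 1.174×10^-12 J = 7.33×10^6 eV.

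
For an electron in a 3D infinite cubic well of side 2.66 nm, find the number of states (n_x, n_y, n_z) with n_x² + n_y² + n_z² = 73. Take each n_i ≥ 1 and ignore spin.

degeneracy = 3

The level has n_x² + n_y² + n_z² = 73. The ordered positive-integer solutions are (1, 6, 6), (6, 1, 6), (6, 6, 1).
That gives 3 states.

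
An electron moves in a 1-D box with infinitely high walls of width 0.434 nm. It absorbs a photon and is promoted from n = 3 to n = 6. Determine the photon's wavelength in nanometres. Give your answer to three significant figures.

E_1 = h²/(8m_eL²) = 3.199×10^-19 J, so ΔE = (6² − 3²)E_1 = 8.637×10^-18 J.
λ = hc/ΔE = (6.626×10^-34·2.998×10^8)/8.637×10^-18 = 2.30×10^-8 m = 23.0 nm.

λ = 23.0 nm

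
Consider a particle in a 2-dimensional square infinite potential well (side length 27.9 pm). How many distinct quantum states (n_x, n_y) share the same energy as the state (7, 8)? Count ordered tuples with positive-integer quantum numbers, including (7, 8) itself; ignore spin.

The level has n_x² + n_y² = 113. The ordered positive-integer solutions are (7, 8), (8, 7).
That gives 2 states.

degeneracy = 2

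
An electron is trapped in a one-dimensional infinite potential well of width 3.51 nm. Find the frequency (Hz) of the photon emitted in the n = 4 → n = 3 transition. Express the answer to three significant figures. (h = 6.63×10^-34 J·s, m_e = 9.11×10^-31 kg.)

E_1 = h²/(8m_eL²) = 4.896×10^-21 J and ΔE = (4² − 3²)E_1 = 3.427×10^-20 J.
f = ΔE/h = 3.427×10^-20/6.63×10^-34 = 5.17×10^13 Hz.

f = 5.17×10^13 Hz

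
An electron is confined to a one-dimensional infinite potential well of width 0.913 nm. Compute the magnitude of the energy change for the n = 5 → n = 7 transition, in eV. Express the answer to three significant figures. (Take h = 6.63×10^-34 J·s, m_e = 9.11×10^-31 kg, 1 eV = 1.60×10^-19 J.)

|ΔE| = 10.9 eV

E_1 = h²/(8m_eL²) = 7.236×10^-20 J.
|ΔE| = |5² − 7²|·E_1 = 24·7.236×10^-20 J = 1.737×10^-18 J = 10.9 eV.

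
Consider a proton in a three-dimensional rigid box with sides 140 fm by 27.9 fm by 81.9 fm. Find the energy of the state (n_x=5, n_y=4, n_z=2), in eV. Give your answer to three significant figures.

E = 4.59×10^6 eV

For a 3D rectangular well E = (h²/8m_p)·Σ n_i²/L_i² = (6.626×10^-34)²/(8·1.673×10^-27) · [5²/(140 fm)² + 4²/(27.9 fm)² + 2²/(81.9 fm)²].
Evaluating gives E = 7.357×10^-13 J = 4.59×10^6 eV.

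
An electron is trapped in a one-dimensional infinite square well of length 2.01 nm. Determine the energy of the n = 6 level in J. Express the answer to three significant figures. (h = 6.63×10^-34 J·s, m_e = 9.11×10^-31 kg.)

For an infinite well E_n = n²h²/(8m_eL²), so E_1 = h²/(8m_eL²) = (6.63×10^-34)²/(8·9.11×10^-31·(2.01×10^-9 m)²) = 1.493×10^-20 J.
Then E_6 = 6²·E_1 = 36·1.493×10^-20 J = 5.37×10^-19 J.

E_6 = 5.37×10^-19 J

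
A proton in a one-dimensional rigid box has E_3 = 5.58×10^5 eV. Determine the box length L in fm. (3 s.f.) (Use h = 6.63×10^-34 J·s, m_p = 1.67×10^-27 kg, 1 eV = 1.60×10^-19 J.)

From E_n = n²h²/(8m_pL²), L = n·h/√(8m_pE_n).
E_3 = 5.58×10^5 eV = 8.928×10^-14 J, so L = 3·6.63×10^-34/√(8·1.67×10^-27·8.928×10^-14) = 5.76×10^-14 m = 57.6 fm.

L = 57.6 fm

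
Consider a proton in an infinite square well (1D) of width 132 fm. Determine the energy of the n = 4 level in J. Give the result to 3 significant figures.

E_4 = 3.01×10^-14 J

For an infinite well E_n = n²h²/(8m_pL²), so E_1 = h²/(8m_pL²) = (6.626×10^-34)²/(8·1.673×10^-27·(1.32×10^-13 m)²) = 1.883×10^-15 J.
Then E_4 = 4²·E_1 = 16·1.883×10^-15 J = 3.01×10^-14 J.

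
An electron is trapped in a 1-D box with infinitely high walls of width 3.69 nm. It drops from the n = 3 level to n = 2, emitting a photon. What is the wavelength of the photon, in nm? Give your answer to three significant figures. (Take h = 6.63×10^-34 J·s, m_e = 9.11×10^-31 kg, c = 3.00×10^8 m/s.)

λ = 8.98×10^3 nm

E_1 = h²/(8m_eL²) = 4.430×10^-21 J, so ΔE = (3² − 2²)E_1 = 2.215×10^-20 J.
λ = hc/ΔE = (6.63×10^-34·3.00×10^8)/2.215×10^-20 = 8.98×10^-6 m = 8.98×10^3 nm.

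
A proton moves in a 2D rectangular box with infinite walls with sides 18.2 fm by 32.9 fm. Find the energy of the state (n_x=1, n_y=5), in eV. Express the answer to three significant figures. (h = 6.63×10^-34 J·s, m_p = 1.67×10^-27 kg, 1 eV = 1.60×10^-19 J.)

For a 2D rectangular well E = (h²/8m_p)·Σ n_i²/L_i² = (6.63×10^-34)²/(8·1.67×10^-27) · [1²/(18.2 fm)² + 5²/(32.9 fm)²].
Evaluating gives E = 8.593×10^-13 J = 5.37×10^6 eV.

E = 5.37×10^6 eV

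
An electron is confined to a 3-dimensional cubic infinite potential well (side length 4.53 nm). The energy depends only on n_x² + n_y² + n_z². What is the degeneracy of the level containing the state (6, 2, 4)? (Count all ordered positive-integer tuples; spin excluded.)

degeneracy = 6

The level has n_x² + n_y² + n_z² = 56. The ordered positive-integer solutions are (2, 4, 6), (2, 6, 4), (4, 2, 6), (4, 6, 2), (6, 2, 4), (6, 4, 2).
That gives 6 states.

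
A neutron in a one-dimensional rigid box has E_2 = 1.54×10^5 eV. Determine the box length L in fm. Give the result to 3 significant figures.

L = 72.9 fm

From E_n = n²h²/(8m_nL²), L = n·h/√(8m_nE_n).
E_2 = 1.54×10^5 eV = 2.467×10^-14 J, so L = 2·6.626×10^-34/√(8·1.675×10^-27·2.467×10^-14) = 7.29×10^-14 m = 72.9 fm.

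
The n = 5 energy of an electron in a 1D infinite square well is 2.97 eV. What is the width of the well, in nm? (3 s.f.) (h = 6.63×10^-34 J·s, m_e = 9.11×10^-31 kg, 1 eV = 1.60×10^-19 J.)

L = 1.78 nm

From E_n = n²h²/(8m_eL²), L = n·h/√(8m_eE_n).
E_5 = 2.97 eV = 4.752×10^-19 J, so L = 5·6.63×10^-34/√(8·9.11×10^-31·4.752×10^-19) = 1.78×10^-9 m = 1.78 nm.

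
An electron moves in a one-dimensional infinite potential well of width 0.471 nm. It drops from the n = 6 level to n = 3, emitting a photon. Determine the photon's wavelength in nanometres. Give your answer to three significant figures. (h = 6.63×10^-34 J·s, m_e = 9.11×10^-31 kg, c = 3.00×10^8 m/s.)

E_1 = h²/(8m_eL²) = 2.719×10^-19 J, so ΔE = (6² − 3²)E_1 = 7.341×10^-18 J.
λ = hc/ΔE = (6.63×10^-34·3.00×10^8)/7.341×10^-18 = 2.71×10^-8 m = 27.1 nm.

λ = 27.1 nm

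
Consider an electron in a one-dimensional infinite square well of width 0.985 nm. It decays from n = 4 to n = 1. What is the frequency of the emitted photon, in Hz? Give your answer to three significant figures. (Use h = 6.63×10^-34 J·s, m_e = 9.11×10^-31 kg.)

E_1 = h²/(8m_eL²) = 6.217×10^-20 J and ΔE = (4² − 1²)E_1 = 9.326×10^-19 J.
f = ΔE/h = 9.326×10^-19/6.63×10^-34 = 1.41×10^15 Hz.

f = 1.41×10^15 Hz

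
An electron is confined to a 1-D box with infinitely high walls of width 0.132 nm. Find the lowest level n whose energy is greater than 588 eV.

E_1 = h²/(8m_eL²) = 3.458×10^-18 J = 21.59 eV.
Need n² > 588/21.59 = 27.23, i.e. n > 5.218.
The smallest integer satisfying this is n = 6.

n = 6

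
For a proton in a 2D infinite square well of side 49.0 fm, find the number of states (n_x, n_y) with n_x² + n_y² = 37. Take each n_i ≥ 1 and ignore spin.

The level has n_x² + n_y² = 37. The ordered positive-integer solutions are (1, 6), (6, 1).
That gives 2 states.

degeneracy = 2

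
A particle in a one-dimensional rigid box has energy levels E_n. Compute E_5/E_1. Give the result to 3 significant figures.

25.0

E_n ∝ n², so E_5/E_1 = 5²/1² = 25/1 = 25.0.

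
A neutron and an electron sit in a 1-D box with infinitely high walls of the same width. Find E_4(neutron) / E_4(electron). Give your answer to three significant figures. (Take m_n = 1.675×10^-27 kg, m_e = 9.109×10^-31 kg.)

5.44×10^-4

E_n ∝ 1/m at fixed n and L, so the ratio is m_e/m_n = 9.109×10^-31/1.675×10^-27 = 5.44×10^-4.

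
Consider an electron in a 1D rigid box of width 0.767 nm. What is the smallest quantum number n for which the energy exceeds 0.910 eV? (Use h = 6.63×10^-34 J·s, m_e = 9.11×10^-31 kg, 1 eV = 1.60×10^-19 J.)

E_1 = h²/(8m_eL²) = 1.025×10^-19 J = 0.6406 eV.
Need n² > 0.910/0.6406 = 1.421, i.e. n > 1.192.
The smallest integer satisfying this is n = 2.

n = 2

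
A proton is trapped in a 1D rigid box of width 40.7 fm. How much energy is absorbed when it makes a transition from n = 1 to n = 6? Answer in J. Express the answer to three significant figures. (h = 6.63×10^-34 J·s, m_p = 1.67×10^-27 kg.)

E_1 = h²/(8m_pL²) = 1.986×10^-14 J.
|ΔE| = |1² − 6²|·E_1 = 35·1.986×10^-14 J = 6.95×10^-13 J.

|ΔE| = 6.95×10^-13 J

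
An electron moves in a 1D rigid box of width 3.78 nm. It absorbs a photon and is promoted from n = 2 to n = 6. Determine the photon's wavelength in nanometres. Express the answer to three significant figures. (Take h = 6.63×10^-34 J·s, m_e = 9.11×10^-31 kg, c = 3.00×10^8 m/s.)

E_1 = h²/(8m_eL²) = 4.221×10^-21 J, so ΔE = (6² − 2²)E_1 = 1.351×10^-19 J.
λ = hc/ΔE = (6.63×10^-34·3.00×10^8)/1.351×10^-19 = 1.47×10^-6 m = 1.47×10^3 nm.

λ = 1.47×10^3 nm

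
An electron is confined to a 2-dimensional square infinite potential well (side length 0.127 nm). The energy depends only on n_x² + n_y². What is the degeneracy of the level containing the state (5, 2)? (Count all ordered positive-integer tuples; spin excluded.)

degeneracy = 2

The level has n_x² + n_y² = 29. The ordered positive-integer solutions are (2, 5), (5, 2).
That gives 2 states.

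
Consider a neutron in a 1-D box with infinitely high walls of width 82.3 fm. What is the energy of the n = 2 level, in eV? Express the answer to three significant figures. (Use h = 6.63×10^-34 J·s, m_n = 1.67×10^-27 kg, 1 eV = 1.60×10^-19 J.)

E_2 = 1.21×10^5 eV

For an infinite well E_n = n²h²/(8m_nL²), so E_1 = h²/(8m_nL²) = (6.63×10^-34)²/(8·1.67×10^-27·(8.23×10^-14 m)²) = 4.858×10^-15 J.
Then E_2 = 2²·E_1 = 4·4.858×10^-15 J = 1.943×10^-14 J.
Converting, E_2 = 1.943×10^-14 J / (1.60×10^-19 J/eV) = 1.21×10^5 eV.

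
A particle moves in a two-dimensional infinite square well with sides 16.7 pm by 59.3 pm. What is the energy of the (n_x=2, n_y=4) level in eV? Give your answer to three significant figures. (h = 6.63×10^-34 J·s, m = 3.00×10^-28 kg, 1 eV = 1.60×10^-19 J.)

For a 2D rectangular well E = (h²/8m)·Σ n_i²/L_i² = (6.63×10^-34)²/(8·3.00×10^-28) · [2²/(16.7 pm)² + 4²/(59.3 pm)²].
Evaluating gives E = 3.460×10^-18 J = 21.6 eV.

E = 21.6 eV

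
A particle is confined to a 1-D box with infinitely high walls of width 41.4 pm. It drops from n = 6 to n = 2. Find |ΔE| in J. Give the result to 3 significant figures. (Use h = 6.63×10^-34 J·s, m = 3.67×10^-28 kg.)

|ΔE| = 2.80×10^-18 J

E_1 = h²/(8mL²) = 8.735×10^-20 J.
|ΔE| = |6² − 2²|·E_1 = 32·8.735×10^-20 J = 2.80×10^-18 J.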